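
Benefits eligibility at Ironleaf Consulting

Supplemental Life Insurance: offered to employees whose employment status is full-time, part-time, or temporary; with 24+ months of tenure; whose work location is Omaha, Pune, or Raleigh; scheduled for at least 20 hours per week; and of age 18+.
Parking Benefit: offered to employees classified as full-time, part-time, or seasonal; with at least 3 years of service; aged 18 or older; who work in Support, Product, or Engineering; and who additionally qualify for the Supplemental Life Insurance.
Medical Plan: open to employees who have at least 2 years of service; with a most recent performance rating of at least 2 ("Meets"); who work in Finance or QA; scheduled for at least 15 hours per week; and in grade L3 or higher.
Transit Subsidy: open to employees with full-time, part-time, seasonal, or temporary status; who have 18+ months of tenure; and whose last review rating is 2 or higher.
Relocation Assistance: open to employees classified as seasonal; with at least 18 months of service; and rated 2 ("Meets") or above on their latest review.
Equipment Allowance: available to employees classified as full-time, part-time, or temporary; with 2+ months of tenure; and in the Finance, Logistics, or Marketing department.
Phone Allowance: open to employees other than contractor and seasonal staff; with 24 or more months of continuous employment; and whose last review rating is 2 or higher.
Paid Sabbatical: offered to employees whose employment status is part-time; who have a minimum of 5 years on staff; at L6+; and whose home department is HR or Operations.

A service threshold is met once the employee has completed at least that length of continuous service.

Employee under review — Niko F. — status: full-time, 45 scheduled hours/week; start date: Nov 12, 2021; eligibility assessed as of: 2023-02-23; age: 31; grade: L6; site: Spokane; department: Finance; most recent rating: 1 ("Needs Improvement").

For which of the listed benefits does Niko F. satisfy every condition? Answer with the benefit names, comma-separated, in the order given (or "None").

Equipment Allowance

Service from Nov 12, 2021 to 2023-02-23: 468 days.
Supplemental Life Insurance — status full-time ✓; service 468 days < 24 months (≈720 days) ✗ → not eligible.
Parking Benefit — status full-time ✓; service 468 days < 3 years (≈1095 days) ✗ → not eligible.
Medical Plan — service 468 days < 2 years (≈730 days) ✗ → not eligible.
Transit Subsidy — status full-time ✓; service 468 days < 18 months (≈540 days) ✗ → not eligible.
Relocation Assistance — status full-time ✗ (requires seasonal) → not eligible.
Equipment Allowance — status full-time ✓; service 468 days ≥ 2 months (≈60 days) ✓; dept Finance ✓ → eligible.
Phone Allowance — status full-time ✓ (not excluded); service 468 days < 24 months (≈720 days) ✗ → not eligible.
Paid Sabbatical — status full-time ✗ (requires part-time) → not eligible.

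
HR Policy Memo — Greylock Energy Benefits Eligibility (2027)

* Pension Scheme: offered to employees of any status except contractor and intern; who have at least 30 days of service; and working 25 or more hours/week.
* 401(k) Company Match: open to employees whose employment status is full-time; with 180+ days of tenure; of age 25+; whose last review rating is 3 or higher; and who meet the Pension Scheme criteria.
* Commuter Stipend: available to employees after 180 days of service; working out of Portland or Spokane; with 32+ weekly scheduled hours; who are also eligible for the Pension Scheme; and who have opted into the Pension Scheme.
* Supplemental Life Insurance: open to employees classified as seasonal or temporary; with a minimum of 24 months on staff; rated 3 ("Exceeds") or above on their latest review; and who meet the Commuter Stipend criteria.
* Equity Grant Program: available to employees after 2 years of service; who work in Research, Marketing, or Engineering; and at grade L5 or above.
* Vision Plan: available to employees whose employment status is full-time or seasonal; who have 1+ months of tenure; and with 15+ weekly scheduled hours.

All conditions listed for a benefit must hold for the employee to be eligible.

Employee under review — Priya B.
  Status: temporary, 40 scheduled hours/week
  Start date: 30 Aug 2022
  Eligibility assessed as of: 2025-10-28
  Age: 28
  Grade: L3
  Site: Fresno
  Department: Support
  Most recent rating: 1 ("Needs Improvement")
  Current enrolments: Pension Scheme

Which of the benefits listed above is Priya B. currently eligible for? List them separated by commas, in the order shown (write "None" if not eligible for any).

Pension Scheme

Service from 30 Aug 2022 to 2025-10-28: 1155 days.
Pension Scheme — status temporary ✓ (not excluded); service 1155 days ≥ 30 days ✓; 40 hrs/wk ≥ 25 ✓ → eligible.
401(k) Company Match — status temporary ✗ (requires full-time) → not eligible.
Commuter Stipend — service 1155 days ≥ 180 days ✓; site Fresno ✗ (not Portland or Spokane) → not eligible.
Supplemental Life Insurance — status temporary ✓; service 1155 days ≥ 24 months (≈720 days) ✓; rating 1 < 3 ✗ → not eligible.
Equity Grant Program — service 1155 days ≥ 2 years (≈730 days) ✓; dept Support ✗ → not eligible.
Vision Plan — status temporary ✗ (requires full-time or seasonal) → not eligible.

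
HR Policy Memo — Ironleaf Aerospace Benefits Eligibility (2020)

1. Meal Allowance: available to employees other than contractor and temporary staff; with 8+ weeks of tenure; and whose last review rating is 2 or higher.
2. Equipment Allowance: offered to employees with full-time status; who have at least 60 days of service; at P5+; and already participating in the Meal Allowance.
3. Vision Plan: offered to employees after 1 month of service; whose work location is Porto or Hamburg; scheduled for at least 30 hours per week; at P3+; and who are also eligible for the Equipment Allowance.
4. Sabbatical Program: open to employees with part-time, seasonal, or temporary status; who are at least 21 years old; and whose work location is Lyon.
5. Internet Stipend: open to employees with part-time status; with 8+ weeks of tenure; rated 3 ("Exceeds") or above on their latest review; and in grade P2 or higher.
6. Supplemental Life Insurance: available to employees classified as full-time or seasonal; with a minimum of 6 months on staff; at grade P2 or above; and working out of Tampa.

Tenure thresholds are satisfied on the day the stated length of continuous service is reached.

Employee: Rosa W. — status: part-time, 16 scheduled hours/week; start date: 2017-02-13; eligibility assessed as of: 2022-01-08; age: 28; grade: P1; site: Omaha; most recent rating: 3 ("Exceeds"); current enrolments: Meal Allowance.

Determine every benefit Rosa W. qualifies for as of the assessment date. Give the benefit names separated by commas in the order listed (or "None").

Service from 2017-02-13 to 2022-01-08: 1790 days.
Meal Allowance — status part-time ✓ (not excluded); service 1790 days ≥ 8 weeks (≈56 days) ✓; rating 3 ≥ 2 ✓ → eligible.
Equipment Allowance — status part-time ✗ (requires full-time) → not eligible.
Vision Plan — service 1790 days ≥ 1 month (≈30 days) ✓; site Omaha ✗ (not Porto or Hamburg) → not eligible.
Sabbatical Program — status part-time ✓; age 28 ≥ 21 ✓; site Omaha ✗ (not Lyon) → not eligible.
Internet Stipend — status part-time ✓; service 1790 days ≥ 8 weeks (≈56 days) ✓; rating 3 ≥ 3 ✓; grade P1 < P2 ✗ → not eligible.
Supplemental Life Insurance — status part-time ✗ (requires full-time or seasonal) → not eligible.

Meal Allowance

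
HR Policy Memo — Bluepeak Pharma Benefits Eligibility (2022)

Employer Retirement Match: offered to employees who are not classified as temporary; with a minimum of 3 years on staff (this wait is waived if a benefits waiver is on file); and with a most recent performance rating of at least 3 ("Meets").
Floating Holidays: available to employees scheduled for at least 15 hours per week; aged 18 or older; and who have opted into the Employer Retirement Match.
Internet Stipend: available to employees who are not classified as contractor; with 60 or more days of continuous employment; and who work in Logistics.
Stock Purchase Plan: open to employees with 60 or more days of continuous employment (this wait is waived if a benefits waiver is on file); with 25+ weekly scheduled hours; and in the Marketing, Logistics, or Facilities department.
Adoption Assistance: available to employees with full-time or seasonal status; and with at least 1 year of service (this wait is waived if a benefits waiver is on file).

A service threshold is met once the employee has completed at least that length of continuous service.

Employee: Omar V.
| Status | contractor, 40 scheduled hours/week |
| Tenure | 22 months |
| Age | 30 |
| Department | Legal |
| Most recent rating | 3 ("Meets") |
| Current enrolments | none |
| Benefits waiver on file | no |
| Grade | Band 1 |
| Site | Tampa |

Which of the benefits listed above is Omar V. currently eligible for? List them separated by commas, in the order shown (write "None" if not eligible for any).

Employer Retirement Match — status contractor ✓ (not excluded); no waiver, service 22 months < 3 years (≈1095 days) ✗ → not eligible.
Floating Holidays — 40 hrs/wk ≥ 15 ✓; age 30 ≥ 18 ✓; not enrolled in Employer Retirement Match ✗ → not eligible.
Internet Stipend — status contractor ✗ (excluded) → not eligible.
Stock Purchase Plan — no waiver, service 22 months ≥ 60 days ✓; 40 hrs/wk ≥ 25 ✓; dept Legal ✗ → not eligible.
Adoption Assistance — status contractor ✗ (requires full-time or seasonal) → not eligible.

None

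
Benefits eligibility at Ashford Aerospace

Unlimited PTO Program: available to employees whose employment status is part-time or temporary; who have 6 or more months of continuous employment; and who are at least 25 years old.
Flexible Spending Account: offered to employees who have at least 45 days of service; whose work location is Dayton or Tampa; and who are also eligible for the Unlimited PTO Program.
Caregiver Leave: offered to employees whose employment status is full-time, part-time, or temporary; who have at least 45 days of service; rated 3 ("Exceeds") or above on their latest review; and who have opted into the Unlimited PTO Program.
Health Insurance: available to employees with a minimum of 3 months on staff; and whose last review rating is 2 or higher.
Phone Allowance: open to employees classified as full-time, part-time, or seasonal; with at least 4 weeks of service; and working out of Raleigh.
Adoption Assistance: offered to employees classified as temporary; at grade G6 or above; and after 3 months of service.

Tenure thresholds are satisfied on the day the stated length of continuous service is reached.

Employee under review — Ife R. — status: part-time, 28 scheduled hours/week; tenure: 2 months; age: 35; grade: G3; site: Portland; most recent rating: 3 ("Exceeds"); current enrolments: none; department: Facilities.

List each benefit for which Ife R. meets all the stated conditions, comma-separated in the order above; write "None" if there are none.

Unlimited PTO Program — status part-time ✓; service 2 months < 6 months ✗ → not eligible.
Flexible Spending Account — service 2 months ≥ 45 days ✓; site Portland ✗ (not Dayton or Tampa) → not eligible.
Caregiver Leave — status part-time ✓; service 2 months ≥ 45 days ✓; rating 3 ≥ 3 ✓; not enrolled in Unlimited PTO Program ✗ → not eligible.
Health Insurance — service 2 months < 3 months ✗ → not eligible.
Phone Allowance — status part-time ✓; service 2 months ≥ 4 weeks (≈28 days) ✓; site Portland ✗ (not Raleigh) → not eligible.
Adoption Assistance — status part-time ✗ (requires temporary) → not eligible.

None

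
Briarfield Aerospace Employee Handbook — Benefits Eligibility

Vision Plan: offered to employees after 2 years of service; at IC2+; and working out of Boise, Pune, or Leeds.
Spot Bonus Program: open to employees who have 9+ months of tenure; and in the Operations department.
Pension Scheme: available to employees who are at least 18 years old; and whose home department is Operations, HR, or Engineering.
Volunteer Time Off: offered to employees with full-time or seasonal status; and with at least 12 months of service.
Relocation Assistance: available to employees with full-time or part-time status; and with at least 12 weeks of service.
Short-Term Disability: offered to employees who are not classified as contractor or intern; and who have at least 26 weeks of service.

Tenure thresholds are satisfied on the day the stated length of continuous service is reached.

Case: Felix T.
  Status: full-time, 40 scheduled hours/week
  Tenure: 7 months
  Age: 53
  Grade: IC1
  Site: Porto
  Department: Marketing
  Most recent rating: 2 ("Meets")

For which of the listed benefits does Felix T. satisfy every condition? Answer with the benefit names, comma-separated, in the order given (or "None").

Relocation Assistance, Short-Term Disability

Vision Plan — service 7 months < 2 years (≈730 days) ✗ → not eligible.
Spot Bonus Program — service 7 months < 9 months ✗ → not eligible.
Pension Scheme — age 53 ≥ 18 ✓; dept Marketing ✗ → not eligible.
Volunteer Time Off — status full-time ✓; service 7 months < 12 months ✗ → not eligible.
Relocation Assistance — status full-time ✓; service 7 months ≥ 12 weeks (≈84 days) ✓ → eligible.
Short-Term Disability — status full-time ✓ (not excluded); service 7 months ≥ 26 weeks (≈182 days) ✓ → eligible.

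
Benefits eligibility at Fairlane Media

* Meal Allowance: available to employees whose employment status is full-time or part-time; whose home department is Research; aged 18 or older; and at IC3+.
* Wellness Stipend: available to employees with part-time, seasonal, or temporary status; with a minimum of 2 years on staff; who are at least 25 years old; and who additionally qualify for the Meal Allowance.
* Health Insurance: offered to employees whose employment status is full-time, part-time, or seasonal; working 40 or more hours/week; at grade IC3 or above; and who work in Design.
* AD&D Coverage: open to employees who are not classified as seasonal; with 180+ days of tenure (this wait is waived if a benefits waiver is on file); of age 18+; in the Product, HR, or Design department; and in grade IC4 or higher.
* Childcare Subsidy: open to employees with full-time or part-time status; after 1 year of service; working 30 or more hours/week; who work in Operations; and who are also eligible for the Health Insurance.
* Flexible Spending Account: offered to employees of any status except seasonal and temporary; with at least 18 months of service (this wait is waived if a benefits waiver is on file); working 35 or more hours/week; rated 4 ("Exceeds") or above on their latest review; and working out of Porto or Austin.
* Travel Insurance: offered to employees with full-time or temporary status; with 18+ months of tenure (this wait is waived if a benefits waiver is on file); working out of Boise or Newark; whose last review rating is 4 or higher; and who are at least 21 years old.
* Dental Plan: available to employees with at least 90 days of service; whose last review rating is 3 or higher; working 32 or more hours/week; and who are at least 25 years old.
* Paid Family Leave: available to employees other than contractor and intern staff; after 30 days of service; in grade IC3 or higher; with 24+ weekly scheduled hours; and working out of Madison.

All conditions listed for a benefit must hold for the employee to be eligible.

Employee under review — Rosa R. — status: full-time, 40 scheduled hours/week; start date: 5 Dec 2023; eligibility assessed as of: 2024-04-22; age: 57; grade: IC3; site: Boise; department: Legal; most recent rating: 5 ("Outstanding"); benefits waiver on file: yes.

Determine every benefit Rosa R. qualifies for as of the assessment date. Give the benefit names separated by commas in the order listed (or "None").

Service from 5 Dec 2023 to 2024-04-22: 139 days.
Meal Allowance — status full-time ✓; dept Legal ✗ → not eligible.
Wellness Stipend — status full-time ✗ (requires part-time, seasonal, or temporary) → not eligible.
Health Insurance — status full-time ✓; 40 hrs/wk ≥ 40 ✓; grade IC3 ≥ IC3 ✓; dept Legal ✗ → not eligible.
AD&D Coverage — status full-time ✓ (not excluded); benefits waiver on file ✓; age 57 ≥ 18 ✓; dept Legal ✗ → not eligible.
Childcare Subsidy — status full-time ✓; service 139 days < 1 year (≈365 days) ✗ → not eligible.
Flexible Spending Account — status full-time ✓ (not excluded); benefits waiver on file ✓; 40 hrs/wk ≥ 35 ✓; rating 5 ≥ 4 ✓; site Boise ✗ (not Porto or Austin) → not eligible.
Travel Insurance — status full-time ✓; benefits waiver on file ✓; site Boise ✓; rating 5 ≥ 4 ✓; age 57 ≥ 21 ✓ → eligible.
Dental Plan — service 139 days ≥ 90 days ✓; rating 5 ≥ 3 ✓; 40 hrs/wk ≥ 32 ✓; age 57 ≥ 25 ✓ → eligible.
Paid Family Leave — status full-time ✓ (not excluded); service 139 days ≥ 30 days ✓; grade IC3 ≥ IC3 ✓; 40 hrs/wk ≥ 24 ✓; site Boise ✗ (not Madison) → not eligible.

Travel Insurance, Dental Plan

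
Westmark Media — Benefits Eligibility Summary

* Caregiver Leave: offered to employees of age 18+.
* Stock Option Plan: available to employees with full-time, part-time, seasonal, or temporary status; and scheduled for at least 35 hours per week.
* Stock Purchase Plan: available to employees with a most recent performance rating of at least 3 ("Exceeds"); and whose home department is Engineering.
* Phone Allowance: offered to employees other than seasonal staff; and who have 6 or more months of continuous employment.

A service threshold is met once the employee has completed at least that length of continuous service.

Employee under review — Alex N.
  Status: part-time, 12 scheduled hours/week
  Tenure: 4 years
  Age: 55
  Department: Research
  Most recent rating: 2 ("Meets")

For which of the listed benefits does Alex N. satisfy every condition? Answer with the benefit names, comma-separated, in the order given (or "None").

Caregiver Leave, Phone Allowance

Caregiver Leave — age 55 ≥ 18 ✓ → eligible.
Stock Option Plan — status part-time ✓; 12 hrs/wk < 35 ✗ → not eligible.
Stock Purchase Plan — rating 2 < 3 ✗ → not eligible.
Phone Allowance — status part-time ✓ (not excluded); service 4 years ≥ 6 months (≈180 days) ✓ → eligible.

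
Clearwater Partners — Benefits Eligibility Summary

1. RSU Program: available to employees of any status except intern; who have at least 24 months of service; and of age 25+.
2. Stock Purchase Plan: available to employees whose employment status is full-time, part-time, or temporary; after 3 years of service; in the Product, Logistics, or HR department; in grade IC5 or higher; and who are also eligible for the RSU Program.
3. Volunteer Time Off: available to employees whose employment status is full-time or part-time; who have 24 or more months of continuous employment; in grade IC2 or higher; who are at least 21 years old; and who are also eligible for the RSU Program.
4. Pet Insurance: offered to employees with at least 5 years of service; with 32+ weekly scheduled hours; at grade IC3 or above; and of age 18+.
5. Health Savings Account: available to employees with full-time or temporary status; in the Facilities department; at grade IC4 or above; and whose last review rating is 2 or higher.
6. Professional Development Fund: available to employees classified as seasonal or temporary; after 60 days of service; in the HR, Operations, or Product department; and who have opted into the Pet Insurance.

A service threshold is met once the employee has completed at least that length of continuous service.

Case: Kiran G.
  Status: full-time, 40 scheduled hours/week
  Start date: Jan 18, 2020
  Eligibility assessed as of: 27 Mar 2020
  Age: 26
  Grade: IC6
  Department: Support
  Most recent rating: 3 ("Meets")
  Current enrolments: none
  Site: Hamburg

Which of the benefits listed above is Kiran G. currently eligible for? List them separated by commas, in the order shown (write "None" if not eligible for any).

Service from Jan 18, 2020 to 27 Mar 2020: 69 days.
RSU Program — status full-time ✓ (not excluded); service 69 days < 24 months (≈720 days) ✗ → not eligible.
Stock Purchase Plan — status full-time ✓; service 69 days < 3 years (≈1095 days) ✗ → not eligible.
Volunteer Time Off — status full-time ✓; service 69 days < 24 months (≈720 days) ✗ → not eligible.
Pet Insurance — service 69 days < 5 years (≈1825 days) ✗ → not eligible.
Health Savings Account — status full-time ✓; dept Support ✗ → not eligible.
Professional Development Fund — status full-time ✗ (requires seasonal or temporary) → not eligible.

None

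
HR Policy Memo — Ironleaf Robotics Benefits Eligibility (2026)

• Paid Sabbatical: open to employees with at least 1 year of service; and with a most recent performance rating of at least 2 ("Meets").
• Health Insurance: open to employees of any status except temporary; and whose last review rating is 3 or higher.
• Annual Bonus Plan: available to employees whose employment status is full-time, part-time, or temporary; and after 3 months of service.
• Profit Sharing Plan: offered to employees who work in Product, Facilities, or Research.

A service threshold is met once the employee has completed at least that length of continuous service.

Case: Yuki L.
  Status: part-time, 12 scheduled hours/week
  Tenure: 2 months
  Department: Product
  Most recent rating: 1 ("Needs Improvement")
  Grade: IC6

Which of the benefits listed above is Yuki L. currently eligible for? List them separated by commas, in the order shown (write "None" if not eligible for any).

Profit Sharing Plan

Paid Sabbatical — service 2 months < 1 year (≈365 days) ✗ → not eligible.
Health Insurance — status part-time ✓ (not excluded); rating 1 < 3 ✗ → not eligible.
Annual Bonus Plan — status part-time ✓; service 2 months < 3 months ✗ → not eligible.
Profit Sharing Plan — dept Product ✓ → eligible.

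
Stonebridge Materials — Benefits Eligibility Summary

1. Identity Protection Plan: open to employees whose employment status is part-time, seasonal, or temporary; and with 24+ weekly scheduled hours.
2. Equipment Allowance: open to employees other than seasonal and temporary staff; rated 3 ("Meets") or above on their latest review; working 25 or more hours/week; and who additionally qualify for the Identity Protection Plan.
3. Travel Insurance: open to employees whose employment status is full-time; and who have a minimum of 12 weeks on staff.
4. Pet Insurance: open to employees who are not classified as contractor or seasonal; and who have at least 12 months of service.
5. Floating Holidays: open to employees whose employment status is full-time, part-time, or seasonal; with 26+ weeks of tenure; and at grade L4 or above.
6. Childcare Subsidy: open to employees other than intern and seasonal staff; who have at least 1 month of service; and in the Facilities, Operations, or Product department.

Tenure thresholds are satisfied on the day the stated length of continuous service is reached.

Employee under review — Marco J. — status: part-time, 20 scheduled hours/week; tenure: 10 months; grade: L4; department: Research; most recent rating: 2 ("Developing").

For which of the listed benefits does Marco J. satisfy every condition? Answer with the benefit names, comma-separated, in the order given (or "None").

Floating Holidays

Identity Protection Plan — status part-time ✓; 20 hrs/wk < 24 ✗ → not eligible.
Equipment Allowance — status part-time ✓ (not excluded); rating 2 < 3 ✗ → not eligible.
Travel Insurance — status part-time ✗ (requires full-time) → not eligible.
Pet Insurance — status part-time ✓ (not excluded); service 10 months < 12 months ✗ → not eligible.
Floating Holidays — status part-time ✓; service 10 months ≥ 26 weeks (≈182 days) ✓; grade L4 ≥ L4 ✓ → eligible.
Childcare Subsidy — status part-time ✓ (not excluded); service 10 months ≥ 1 month ✓; dept Research ✗ → not eligible.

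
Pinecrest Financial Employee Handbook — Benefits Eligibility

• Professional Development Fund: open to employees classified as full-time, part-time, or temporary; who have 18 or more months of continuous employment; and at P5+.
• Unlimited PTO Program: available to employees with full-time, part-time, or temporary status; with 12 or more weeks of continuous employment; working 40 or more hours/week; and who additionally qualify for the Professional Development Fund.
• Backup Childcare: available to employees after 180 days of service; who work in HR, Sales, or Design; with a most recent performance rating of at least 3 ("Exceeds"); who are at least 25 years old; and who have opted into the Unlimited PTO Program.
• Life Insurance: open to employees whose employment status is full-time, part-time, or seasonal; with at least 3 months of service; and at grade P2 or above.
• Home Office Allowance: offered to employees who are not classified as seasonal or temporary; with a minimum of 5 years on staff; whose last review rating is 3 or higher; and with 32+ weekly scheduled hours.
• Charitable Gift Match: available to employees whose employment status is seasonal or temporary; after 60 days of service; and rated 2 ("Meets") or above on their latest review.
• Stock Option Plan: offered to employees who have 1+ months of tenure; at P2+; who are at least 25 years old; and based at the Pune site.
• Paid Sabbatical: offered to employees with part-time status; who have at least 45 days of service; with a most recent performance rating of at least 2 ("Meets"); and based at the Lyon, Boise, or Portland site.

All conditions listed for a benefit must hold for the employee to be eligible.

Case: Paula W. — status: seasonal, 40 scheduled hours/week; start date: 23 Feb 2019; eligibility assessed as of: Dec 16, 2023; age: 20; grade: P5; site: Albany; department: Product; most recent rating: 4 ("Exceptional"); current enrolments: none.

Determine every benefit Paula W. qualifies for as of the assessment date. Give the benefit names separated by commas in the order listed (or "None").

Service from 23 Feb 2019 to Dec 16, 2023: 1757 days.
Professional Development Fund — status seasonal ✗ (requires full-time, part-time, or temporary) → not eligible.
Unlimited PTO Program — status seasonal ✗ (requires full-time, part-time, or temporary) → not eligible.
Backup Childcare — service 1757 days ≥ 180 days ✓; dept Product ✗ → not eligible.
Life Insurance — status seasonal ✓; service 1757 days ≥ 3 months (≈90 days) ✓; grade P5 ≥ P2 ✓ → eligible.
Home Office Allowance — status seasonal ✗ (excluded) → not eligible.
Charitable Gift Match — status seasonal ✓; service 1757 days ≥ 60 days ✓; rating 4 ≥ 2 ✓ → eligible.
Stock Option Plan — service 1757 days ≥ 1 month (≈30 days) ✓; grade P5 ≥ P2 ✓; age 20 < 25 ✗ → not eligible.
Paid Sabbatical — status seasonal ✗ (requires part-time) → not eligible.

Life Insurance, Charitable Gift Match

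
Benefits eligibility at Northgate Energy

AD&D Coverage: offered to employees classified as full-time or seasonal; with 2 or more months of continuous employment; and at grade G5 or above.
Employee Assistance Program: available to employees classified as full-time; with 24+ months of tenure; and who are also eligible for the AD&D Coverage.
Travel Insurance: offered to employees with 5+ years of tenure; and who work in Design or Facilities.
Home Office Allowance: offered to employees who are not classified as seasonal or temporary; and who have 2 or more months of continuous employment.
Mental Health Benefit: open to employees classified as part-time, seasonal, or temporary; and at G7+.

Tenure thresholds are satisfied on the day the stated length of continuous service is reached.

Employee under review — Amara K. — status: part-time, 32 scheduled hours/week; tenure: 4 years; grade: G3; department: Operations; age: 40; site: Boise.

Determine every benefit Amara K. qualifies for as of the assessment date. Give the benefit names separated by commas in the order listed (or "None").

Home Office Allowance

AD&D Coverage — status part-time ✗ (requires full-time or seasonal) → not eligible.
Employee Assistance Program — status part-time ✗ (requires full-time) → not eligible.
Travel Insurance — service 4 years < 5 years ✗ → not eligible.
Home Office Allowance — status part-time ✓ (not excluded); service 4 years ≥ 2 months (≈60 days) ✓ → eligible.
Mental Health Benefit — status part-time ✓; grade G3 < G7 ✗ → not eligible.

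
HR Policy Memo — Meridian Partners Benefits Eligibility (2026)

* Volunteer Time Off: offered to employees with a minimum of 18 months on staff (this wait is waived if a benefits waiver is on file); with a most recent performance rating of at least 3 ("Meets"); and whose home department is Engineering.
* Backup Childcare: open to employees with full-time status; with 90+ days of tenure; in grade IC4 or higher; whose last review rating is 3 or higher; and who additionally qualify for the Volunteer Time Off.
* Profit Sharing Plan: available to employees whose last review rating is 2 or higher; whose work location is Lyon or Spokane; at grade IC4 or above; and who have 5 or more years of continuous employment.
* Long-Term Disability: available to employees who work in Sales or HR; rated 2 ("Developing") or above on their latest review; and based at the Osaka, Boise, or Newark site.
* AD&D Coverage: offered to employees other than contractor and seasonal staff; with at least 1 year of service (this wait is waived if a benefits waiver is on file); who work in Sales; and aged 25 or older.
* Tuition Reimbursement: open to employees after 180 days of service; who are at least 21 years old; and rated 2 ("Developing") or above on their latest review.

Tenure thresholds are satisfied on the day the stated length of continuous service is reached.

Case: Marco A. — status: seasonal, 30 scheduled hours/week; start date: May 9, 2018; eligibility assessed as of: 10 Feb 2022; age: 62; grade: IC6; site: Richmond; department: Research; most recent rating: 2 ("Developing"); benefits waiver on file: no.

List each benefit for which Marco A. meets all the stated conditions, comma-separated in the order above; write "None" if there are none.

Service from May 9, 2018 to 10 Feb 2022: 1373 days.
Volunteer Time Off — no waiver, service 1373 days ≥ 18 months (≈540 days) ✓; rating 2 < 3 ✗ → not eligible.
Backup Childcare — status seasonal ✗ (requires full-time) → not eligible.
Profit Sharing Plan — rating 2 ≥ 2 ✓; site Richmond ✗ (not Lyon or Spokane) → not eligible.
Long-Term Disability — dept Research ✗ → not eligible.
AD&D Coverage — status seasonal ✗ (excluded) → not eligible.
Tuition Reimbursement — service 1373 days ≥ 180 days ✓; age 62 ≥ 21 ✓; rating 2 ≥ 2 ✓ → eligible.

Tuition Reimbursement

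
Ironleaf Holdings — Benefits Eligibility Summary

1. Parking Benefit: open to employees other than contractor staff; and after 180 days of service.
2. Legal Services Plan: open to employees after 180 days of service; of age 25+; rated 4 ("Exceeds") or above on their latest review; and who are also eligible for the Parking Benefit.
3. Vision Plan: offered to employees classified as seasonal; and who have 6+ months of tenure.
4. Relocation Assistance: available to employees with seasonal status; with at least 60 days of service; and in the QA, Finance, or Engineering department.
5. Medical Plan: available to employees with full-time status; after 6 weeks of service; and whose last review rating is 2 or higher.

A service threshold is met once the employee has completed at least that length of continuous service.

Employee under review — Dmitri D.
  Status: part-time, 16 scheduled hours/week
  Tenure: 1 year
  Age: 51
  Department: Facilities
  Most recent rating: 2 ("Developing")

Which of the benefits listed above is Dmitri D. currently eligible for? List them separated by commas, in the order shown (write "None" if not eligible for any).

Parking Benefit — status part-time ✓ (not excluded); service 1 year ≥ 180 days ✓ → eligible.
Legal Services Plan — service 1 year ≥ 180 days ✓; age 51 ≥ 25 ✓; rating 2 < 4 ✗ → not eligible.
Vision Plan — status part-time ✗ (requires seasonal) → not eligible.
Relocation Assistance — status part-time ✗ (requires seasonal) → not eligible.
Medical Plan — status part-time ✗ (requires full-time) → not eligible.

Parking Benefit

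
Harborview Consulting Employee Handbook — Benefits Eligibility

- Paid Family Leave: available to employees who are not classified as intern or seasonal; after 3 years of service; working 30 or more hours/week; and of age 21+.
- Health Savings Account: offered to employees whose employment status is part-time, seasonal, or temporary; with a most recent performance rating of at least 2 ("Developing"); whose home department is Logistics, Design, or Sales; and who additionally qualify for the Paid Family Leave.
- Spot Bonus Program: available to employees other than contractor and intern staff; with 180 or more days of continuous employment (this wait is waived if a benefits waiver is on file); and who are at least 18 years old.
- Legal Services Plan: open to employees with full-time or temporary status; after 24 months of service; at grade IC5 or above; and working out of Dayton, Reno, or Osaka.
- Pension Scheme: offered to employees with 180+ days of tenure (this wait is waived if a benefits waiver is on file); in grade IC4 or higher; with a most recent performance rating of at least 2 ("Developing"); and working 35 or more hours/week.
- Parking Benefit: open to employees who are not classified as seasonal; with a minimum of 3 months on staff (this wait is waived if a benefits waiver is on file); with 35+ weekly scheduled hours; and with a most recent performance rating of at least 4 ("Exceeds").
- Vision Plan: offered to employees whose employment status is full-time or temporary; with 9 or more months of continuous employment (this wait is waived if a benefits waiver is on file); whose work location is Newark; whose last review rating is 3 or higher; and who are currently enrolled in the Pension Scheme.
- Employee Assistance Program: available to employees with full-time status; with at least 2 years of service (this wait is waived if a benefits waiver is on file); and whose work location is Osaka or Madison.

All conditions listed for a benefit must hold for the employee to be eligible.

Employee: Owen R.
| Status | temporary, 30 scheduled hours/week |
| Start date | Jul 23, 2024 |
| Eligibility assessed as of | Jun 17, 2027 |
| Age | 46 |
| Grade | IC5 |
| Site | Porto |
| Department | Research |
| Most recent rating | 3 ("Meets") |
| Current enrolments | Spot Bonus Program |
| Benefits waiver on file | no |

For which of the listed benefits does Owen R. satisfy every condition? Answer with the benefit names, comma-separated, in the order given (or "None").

Service from Jul 23, 2024 to Jun 17, 2027: 1059 days.
Paid Family Leave — status temporary ✓ (not excluded); service 1059 days < 3 years (≈1095 days) ✗ → not eligible.
Health Savings Account — status temporary ✓; rating 3 ≥ 2 ✓; dept Research ✗ → not eligible.
Spot Bonus Program — status temporary ✓ (not excluded); no waiver, service 1059 days ≥ 180 days ✓; age 46 ≥ 18 ✓ → eligible.
Legal Services Plan — status temporary ✓; service 1059 days ≥ 24 months (≈720 days) ✓; grade IC5 ≥ IC5 ✓; site Porto ✗ (not Dayton, Reno, or Osaka) → not eligible.
Pension Scheme — no waiver, service 1059 days ≥ 180 days ✓; grade IC5 ≥ IC4 ✓; rating 3 ≥ 2 ✓; 30 hrs/wk < 35 ✗ → not eligible.
Parking Benefit — status temporary ✓ (not excluded); no waiver, service 1059 days ≥ 3 months (≈90 days) ✓; 30 hrs/wk < 35 ✗ → not eligible.
Vision Plan — status temporary ✓; no waiver, service 1059 days ≥ 9 months (≈270 days) ✓; site Porto ✗ (not Newark) → not eligible.
Employee Assistance Program — status temporary ✗ (requires full-time) → not eligible.

Spot Bonus Program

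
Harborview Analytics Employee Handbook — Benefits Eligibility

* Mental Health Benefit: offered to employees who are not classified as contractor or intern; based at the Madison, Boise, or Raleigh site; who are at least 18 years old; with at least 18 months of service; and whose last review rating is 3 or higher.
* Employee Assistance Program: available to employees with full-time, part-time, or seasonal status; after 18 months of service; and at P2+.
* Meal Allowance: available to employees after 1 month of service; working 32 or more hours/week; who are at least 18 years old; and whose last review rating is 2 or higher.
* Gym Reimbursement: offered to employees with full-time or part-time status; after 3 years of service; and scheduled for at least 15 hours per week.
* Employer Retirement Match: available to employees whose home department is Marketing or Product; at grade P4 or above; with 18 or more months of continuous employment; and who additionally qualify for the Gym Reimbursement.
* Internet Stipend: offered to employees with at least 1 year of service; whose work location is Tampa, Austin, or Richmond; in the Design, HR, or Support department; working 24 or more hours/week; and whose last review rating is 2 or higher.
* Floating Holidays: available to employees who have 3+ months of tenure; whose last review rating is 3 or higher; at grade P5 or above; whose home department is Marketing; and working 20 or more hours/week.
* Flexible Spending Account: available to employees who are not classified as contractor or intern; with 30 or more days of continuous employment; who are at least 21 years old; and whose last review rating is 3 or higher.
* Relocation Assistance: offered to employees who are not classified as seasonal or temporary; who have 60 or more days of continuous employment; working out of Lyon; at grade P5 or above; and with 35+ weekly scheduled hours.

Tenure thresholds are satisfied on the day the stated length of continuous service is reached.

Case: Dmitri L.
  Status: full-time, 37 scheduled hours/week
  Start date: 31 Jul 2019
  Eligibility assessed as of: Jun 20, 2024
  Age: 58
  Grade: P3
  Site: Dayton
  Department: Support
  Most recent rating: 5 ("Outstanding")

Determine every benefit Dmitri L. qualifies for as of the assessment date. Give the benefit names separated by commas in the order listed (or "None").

Service from 31 Jul 2019 to Jun 20, 2024: 1786 days.
Mental Health Benefit — status full-time ✓ (not excluded); site Dayton ✗ (not Madison, Boise, or Raleigh) → not eligible.
Employee Assistance Program — status full-time ✓; service 1786 days ≥ 18 months (≈540 days) ✓; grade P3 ≥ P2 ✓ → eligible.
Meal Allowance — service 1786 days ≥ 1 month (≈30 days) ✓; 37 hrs/wk ≥ 32 ✓; age 58 ≥ 18 ✓; rating 5 ≥ 2 ✓ → eligible.
Gym Reimbursement — status full-time ✓; service 1786 days ≥ 3 years (≈1095 days) ✓; 37 hrs/wk ≥ 15 ✓ → eligible.
Employer Retirement Match — dept Support ✗ → not eligible.
Internet Stipend — service 1786 days ≥ 1 year (≈365 days) ✓; site Dayton ✗ (not Tampa, Austin, or Richmond) → not eligible.
Floating Holidays — service 1786 days ≥ 3 months (≈90 days) ✓; rating 5 ≥ 3 ✓; grade P3 < P5 ✗ → not eligible.
Flexible Spending Account — status full-time ✓ (not excluded); service 1786 days ≥ 30 days ✓; age 58 ≥ 21 ✓; rating 5 ≥ 3 ✓ → eligible.
Relocation Assistance — status full-time ✓ (not excluded); service 1786 days ≥ 60 days ✓; site Dayton ✗ (not Lyon) → not eligible.

Employee Assistance Program, Meal Allowance, Gym Reimbursement, Flexible Spending Account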